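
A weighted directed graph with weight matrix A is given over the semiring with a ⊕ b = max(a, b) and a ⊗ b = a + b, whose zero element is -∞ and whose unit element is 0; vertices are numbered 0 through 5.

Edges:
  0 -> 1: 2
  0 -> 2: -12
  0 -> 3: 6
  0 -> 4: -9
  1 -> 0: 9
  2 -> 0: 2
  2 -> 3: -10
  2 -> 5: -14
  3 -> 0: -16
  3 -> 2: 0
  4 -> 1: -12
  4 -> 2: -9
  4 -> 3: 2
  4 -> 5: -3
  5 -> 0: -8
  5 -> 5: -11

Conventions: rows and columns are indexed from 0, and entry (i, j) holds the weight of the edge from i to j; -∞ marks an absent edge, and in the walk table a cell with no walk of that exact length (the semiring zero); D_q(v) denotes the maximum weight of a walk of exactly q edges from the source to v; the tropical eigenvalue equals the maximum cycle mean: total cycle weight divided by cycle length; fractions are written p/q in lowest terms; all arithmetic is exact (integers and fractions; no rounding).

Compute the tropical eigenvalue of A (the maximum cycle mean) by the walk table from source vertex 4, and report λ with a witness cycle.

q=0: [-∞, -∞, -∞, -∞, 0, -∞]
q=1: [-∞, -12, -9, 2, -∞, -3]
q=2: [-3, -∞, 2, -19, -∞, -14]
q=3: [4, -1, -15, 3, -12, -12]
q=4: [8, 6, 3, 10, -5, -15]
q=5: [15, 10, 10, 14, -1, -8]
q=6: [19, 17, 14, 21, 6, -4]
Optimal cycle mean attained by: cycle 0->1->0, total 2 + 9, length 2.
Answer: λ = 11/2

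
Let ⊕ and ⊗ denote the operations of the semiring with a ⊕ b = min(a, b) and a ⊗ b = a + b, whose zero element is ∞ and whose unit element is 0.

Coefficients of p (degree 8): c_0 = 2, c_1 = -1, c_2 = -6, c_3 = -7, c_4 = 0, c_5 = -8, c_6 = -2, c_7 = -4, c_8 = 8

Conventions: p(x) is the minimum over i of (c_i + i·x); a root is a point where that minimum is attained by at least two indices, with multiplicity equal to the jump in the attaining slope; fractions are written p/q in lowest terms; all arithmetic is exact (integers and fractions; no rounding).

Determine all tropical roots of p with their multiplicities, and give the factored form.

hull edge (i=0, c=2) to (i=2, c=-6): slope -4, span 2
hull edge (i=2, c=-6) to (i=3, c=-7): slope -1, span 1
hull edge (i=3, c=-7) to (i=5, c=-8): slope -1/2, span 2
hull edge (i=5, c=-8) to (i=7, c=-4): slope 2, span 2
hull edge (i=7, c=-4) to (i=8, c=8): slope 12, span 1
Factored form: p(x) = 8 ⊗ (x ⊕ (-12)) ⊗ (x ⊕ (-2)) ⊗ (x ⊕ (-2)) ⊗ (x ⊕ 1/2) ⊗ (x ⊕ 1/2) ⊗ (x ⊕ 1) ⊗ (x ⊕ 4) ⊗ (x ⊕ 4)
Answer: roots = -12 (mult 1), -2 (mult 2), 1/2 (mult 2), 1 (mult 1), 4 (mult 2)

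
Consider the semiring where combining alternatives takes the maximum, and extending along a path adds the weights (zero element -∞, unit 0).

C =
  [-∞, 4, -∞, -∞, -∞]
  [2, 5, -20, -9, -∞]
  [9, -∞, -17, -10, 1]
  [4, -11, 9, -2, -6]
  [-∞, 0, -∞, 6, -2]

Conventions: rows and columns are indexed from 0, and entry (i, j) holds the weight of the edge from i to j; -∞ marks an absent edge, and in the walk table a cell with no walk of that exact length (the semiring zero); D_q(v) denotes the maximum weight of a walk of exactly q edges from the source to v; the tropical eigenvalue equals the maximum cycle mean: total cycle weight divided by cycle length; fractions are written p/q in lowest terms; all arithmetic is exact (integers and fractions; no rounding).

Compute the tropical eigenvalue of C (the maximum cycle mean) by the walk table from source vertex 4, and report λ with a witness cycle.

q=0: [-∞, -∞, -∞, -∞, 0]
q=1: [-∞, 0, -∞, 6, -2]
q=2: [10, 5, 15, 4, 0]
q=3: [24, 14, 13, 6, 16]
q=4: [22, 28, 15, 22, 14]
q=5: [30, 33, 31, 20, 16]
Optimal cycle mean attained by: cycle 2->4->3->2, total 1 + 6 + 9, length 3.
Answer: λ = 16/3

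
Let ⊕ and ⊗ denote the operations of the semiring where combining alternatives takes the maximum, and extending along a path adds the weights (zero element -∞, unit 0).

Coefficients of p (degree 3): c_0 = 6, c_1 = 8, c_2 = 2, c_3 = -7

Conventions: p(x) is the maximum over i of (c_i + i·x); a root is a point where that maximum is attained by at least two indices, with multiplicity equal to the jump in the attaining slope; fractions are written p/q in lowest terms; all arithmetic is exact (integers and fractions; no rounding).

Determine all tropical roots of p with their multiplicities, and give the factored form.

hull edge (i=0, c=6) to (i=1, c=8): slope 2, span 1
hull edge (i=1, c=8) to (i=2, c=2): slope -6, span 1
hull edge (i=2, c=2) to (i=3, c=-7): slope -9, span 1
Factored form: p(x) = -7 ⊗ (x ⊕ (-2)) ⊗ (x ⊕ 6) ⊗ (x ⊕ 9)
Answer: roots = -2 (mult 1), 6 (mult 1), 9 (mult 1)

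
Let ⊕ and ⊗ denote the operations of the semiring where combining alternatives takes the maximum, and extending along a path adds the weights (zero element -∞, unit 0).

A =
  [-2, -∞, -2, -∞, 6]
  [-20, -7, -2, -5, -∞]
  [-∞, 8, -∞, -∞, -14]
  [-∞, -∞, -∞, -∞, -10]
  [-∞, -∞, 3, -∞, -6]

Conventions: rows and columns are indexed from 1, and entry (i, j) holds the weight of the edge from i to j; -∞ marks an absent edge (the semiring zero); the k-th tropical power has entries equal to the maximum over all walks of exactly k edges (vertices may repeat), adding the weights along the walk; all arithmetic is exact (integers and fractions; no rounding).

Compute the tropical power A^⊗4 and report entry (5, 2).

A^⊗2:
  [-4, 6, 9, -∞, 4]
  [-22, 6, -9, -12, -14]
  [-12, 1, 6, 3, -20]
  [-∞, -∞, -7, -∞, -16]
  [-∞, 11, -3, -∞, -11]
A^⊗3:
  [-6, 17, 7, 1, 2]
  [-14, -1, 4, 1, -16]
  [-14, 14, -1, -4, -6]
  [-∞, 1, -13, -∞, -21]
  [-9, 5, 9, 6, -17]
A^⊗4:
  [-3, 15, 15, 12, 0]
  [-16, 12, -3, -6, -8]
  [-6, 7, 12, 9, -8]
  [-19, -5, -1, -4, -27]
  [-11, 17, 3, 0, -3]
Key observation: the optimum is the walk 5->3->2->3->2, with weight 3 + 8 + (-2) + 8 = 17.
Optimal value attained by: walk 5->3->2->3->2.
Answer: (A^⊗4)[5][2] = 17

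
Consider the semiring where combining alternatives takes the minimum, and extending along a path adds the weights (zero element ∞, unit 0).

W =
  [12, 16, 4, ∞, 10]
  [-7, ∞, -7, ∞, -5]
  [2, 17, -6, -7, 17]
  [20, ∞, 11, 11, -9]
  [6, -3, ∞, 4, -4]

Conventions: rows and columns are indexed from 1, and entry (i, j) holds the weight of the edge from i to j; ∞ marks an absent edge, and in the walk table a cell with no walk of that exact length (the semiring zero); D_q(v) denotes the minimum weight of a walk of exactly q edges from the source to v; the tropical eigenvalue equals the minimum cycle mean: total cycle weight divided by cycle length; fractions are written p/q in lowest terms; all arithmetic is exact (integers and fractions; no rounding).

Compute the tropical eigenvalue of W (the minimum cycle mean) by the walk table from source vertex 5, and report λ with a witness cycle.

q=0: [∞, ∞, ∞, ∞, 0]
q=1: [6, -3, ∞, 4, -4]
q=2: [-10, -7, -10, 0, -8]
q=3: [-14, -11, -16, -17, -12]
q=4: [-18, -15, -22, -23, -26]
q=5: [-22, -29, -28, -29, -32]
Optimal cycle mean attained by: cycle 2->3->4->5->2, total (-7) + (-7) + (-9) + (-3), length 4.
Answer: λ = -13/2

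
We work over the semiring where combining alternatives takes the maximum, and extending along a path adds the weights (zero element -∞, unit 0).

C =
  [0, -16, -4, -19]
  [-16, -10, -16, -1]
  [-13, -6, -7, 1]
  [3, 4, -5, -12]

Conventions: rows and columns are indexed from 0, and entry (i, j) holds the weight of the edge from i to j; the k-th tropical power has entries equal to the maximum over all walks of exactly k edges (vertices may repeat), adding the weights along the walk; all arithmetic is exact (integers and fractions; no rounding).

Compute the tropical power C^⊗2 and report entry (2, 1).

C^⊗2:
  [0, -10, -4, -3]
  [2, 3, -6, -11]
  [4, 5, -4, -6]
  [3, -6, -1, 3]
Key observation: the optimum is the walk 2->3->1, with weight 1 + 4 = 5.
Optimal value attained by: walk 2->3->1.
Answer: (C^⊗2)[2][1] = 5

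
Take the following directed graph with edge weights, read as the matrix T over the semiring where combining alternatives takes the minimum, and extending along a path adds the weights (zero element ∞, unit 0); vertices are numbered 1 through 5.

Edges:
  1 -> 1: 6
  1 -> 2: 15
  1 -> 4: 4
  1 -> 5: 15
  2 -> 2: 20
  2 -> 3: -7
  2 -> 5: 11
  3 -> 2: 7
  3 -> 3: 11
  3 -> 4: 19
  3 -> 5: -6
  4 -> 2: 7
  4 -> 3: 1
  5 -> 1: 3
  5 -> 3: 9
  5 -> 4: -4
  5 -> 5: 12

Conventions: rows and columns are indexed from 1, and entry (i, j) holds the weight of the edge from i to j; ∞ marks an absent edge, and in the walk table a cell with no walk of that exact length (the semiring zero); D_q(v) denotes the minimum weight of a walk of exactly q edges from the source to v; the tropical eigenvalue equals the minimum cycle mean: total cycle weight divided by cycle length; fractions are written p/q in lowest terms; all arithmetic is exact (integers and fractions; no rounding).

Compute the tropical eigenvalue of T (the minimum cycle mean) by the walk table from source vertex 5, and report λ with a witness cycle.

q=0: [∞, ∞, ∞, ∞, 0]
q=1: [3, ∞, 9, -4, 12]
q=2: [9, 3, -3, 7, 3]
q=3: [6, 4, -4, -1, -9]
q=4: [-6, 3, -3, -13, -10]
q=5: [-7, -6, -12, -14, -9]
Optimal cycle mean attained by: cycle 3->5->4->3, total (-6) + (-4) + 1, length 3.
Answer: λ = -3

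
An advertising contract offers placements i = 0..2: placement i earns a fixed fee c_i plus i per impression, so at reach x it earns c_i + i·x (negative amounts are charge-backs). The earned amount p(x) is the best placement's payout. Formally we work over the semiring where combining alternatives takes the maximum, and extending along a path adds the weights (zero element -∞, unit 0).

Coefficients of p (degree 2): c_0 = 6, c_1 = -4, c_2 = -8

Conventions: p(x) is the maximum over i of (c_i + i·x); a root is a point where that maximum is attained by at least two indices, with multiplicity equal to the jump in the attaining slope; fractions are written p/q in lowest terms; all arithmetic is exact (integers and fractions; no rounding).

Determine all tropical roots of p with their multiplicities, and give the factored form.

hull edge (i=0, c=6) to (i=2, c=-8): slope -7, span 2
Factored form: p(x) = -8 ⊗ (x ⊕ 7) ⊗ (x ⊕ 7)
Answer: roots = 7 (mult 2)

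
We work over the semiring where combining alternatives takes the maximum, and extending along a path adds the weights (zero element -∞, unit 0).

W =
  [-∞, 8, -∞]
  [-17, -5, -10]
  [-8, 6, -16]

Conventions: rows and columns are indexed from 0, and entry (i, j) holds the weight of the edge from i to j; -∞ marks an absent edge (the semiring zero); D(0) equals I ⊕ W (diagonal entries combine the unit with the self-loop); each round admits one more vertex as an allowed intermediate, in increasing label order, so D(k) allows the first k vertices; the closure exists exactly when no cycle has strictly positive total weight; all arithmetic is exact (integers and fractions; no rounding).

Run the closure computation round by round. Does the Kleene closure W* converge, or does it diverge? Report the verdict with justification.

D(0):
  [0, 8, -∞]
  [-17, 0, -10]
  [-8, 6, 0]
D(1):
  [0, 8, -∞]
  [-17, 0, -10]
  [-8, 6, 0]
D(2):
  [0, 8, -2]
  [-17, 0, -10]
  [-8, 6, 0]
D(3):
  [0, 8, -2]
  [-17, 0, -10]
  [-8, 6, 0]
Key observation: every diagonal entry stays at the unit through all rounds, so no improving cycle exists.
Answer: CONVERGES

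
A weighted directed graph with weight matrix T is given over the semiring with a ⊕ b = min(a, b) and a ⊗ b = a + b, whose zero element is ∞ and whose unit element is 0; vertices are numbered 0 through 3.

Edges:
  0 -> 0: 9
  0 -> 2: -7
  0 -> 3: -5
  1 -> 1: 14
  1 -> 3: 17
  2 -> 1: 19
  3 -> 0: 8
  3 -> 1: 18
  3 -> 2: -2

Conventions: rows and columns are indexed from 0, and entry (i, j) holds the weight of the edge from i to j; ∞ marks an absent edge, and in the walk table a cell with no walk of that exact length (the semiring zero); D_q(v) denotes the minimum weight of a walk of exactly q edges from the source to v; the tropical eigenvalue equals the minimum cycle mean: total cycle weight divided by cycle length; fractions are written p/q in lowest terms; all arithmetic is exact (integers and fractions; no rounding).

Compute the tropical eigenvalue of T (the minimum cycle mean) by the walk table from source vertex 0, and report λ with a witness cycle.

q=0: [0, ∞, ∞, ∞]
q=1: [9, ∞, -7, -5]
q=2: [3, 12, -7, 4]
q=3: [12, 12, -4, -2]
q=4: [6, 15, -4, 7]
Optimal cycle mean attained by: cycle 0->3->0, total (-5) + 8, length 2.
Answer: λ = 3/2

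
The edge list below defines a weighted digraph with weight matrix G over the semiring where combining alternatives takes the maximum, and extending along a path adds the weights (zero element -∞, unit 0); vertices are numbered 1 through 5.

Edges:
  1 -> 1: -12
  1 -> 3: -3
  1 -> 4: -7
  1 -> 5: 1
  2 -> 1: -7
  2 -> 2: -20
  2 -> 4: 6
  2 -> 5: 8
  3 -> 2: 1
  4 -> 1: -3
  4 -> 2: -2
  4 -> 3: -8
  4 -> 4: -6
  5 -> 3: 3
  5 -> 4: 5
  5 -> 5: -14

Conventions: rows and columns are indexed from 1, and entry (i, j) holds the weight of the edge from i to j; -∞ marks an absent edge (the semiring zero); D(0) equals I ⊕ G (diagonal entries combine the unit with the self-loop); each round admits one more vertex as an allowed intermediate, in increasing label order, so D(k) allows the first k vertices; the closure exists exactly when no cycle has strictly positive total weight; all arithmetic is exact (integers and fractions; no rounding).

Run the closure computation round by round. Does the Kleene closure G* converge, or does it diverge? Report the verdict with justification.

D(0):
  [0, -∞, -3, -7, 1]
  [-7, 0, -∞, 6, 8]
  [-∞, 1, 0, -∞, -∞]
  [-3, -2, -8, 0, -∞]
  [-∞, -∞, 3, 5, 0]
D(1):
  [0, -∞, -3, -7, 1]
  [-7, 0, -10, 6, 8]
  [-∞, 1, 0, -∞, -∞]
  [-3, -2, -6, 0, -2]
  [-∞, -∞, 3, 5, 0]
Detection: at round 2, diagonal entry (4, 4) turns strictly positive.
Key observation: the cycle 4->2->4 has total weight (-2) + 6, which is strictly positive.
Answer: DIVERGES — positive cycle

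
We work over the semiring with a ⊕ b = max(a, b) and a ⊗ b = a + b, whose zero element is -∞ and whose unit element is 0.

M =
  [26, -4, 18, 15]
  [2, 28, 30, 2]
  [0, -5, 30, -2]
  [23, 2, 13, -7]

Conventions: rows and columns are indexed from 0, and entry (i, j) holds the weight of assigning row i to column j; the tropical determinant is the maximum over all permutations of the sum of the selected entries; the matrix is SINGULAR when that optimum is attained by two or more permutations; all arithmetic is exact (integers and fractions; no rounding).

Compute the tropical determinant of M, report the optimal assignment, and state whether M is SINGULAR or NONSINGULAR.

σ = (0, 1, 2, 3): 26 + 28 + 30 + (-7) = 77
σ = (0, 1, 3, 2): 26 + 28 + (-2) + 13 = 65
σ = (0, 2, 1, 3): 26 + 30 + (-5) + (-7) = 44
σ = (0, 2, 3, 1): 26 + 30 + (-2) + 2 = 56
σ = (0, 3, 1, 2): 26 + 2 + (-5) + 13 = 36
σ = (0, 3, 2, 1): 26 + 2 + 30 + 2 = 60
σ = (1, 0, 2, 3): (-4) + 2 + 30 + (-7) = 21
σ = (1, 0, 3, 2): (-4) + 2 + (-2) + 13 = 9
σ = (1, 2, 0, 3): (-4) + 30 + 0 + (-7) = 19
σ = (1, 2, 3, 0): (-4) + 30 + (-2) + 23 = 47
σ = (1, 3, 0, 2): (-4) + 2 + 0 + 13 = 11
σ = (1, 3, 2, 0): (-4) + 2 + 30 + 23 = 51
σ = (2, 0, 1, 3): 18 + 2 + (-5) + (-7) = 8
σ = (2, 0, 3, 1): 18 + 2 + (-2) + 2 = 20
σ = (2, 1, 0, 3): 18 + 28 + 0 + (-7) = 39
σ = (2, 1, 3, 0): 18 + 28 + (-2) + 23 = 67
σ = (2, 3, 0, 1): 18 + 2 + 0 + 2 = 22
σ = (2, 3, 1, 0): 18 + 2 + (-5) + 23 = 38
σ = (3, 0, 1, 2): 15 + 2 + (-5) + 13 = 25
σ = (3, 0, 2, 1): 15 + 2 + 30 + 2 = 49
σ = (3, 1, 0, 2): 15 + 28 + 0 + 13 = 56
σ = (3, 1, 2, 0): 15 + 28 + 30 + 23 = 96
σ = (3, 2, 0, 1): 15 + 30 + 0 + 2 = 47
σ = (3, 2, 1, 0): 15 + 30 + (-5) + 23 = 63
Optimal value attained by: σ = (3, 1, 2, 0).
Answer: det⊕(M) = 96; verdict: NONSINGULAR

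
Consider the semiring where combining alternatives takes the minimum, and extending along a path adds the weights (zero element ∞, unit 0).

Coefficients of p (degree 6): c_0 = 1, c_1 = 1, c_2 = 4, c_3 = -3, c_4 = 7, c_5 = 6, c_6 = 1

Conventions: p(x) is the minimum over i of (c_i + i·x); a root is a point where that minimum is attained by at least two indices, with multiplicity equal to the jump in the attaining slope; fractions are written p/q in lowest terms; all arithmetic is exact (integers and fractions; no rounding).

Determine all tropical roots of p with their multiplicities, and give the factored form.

hull edge (i=0, c=1) to (i=3, c=-3): slope -4/3, span 3
hull edge (i=3, c=-3) to (i=6, c=1): slope 4/3, span 3
Factored form: p(x) = 1 ⊗ (x ⊕ (-4/3)) ⊗ (x ⊕ (-4/3)) ⊗ (x ⊕ (-4/3)) ⊗ (x ⊕ 4/3) ⊗ (x ⊕ 4/3) ⊗ (x ⊕ 4/3)
Answer: roots = -4/3 (mult 3), 4/3 (mult 3)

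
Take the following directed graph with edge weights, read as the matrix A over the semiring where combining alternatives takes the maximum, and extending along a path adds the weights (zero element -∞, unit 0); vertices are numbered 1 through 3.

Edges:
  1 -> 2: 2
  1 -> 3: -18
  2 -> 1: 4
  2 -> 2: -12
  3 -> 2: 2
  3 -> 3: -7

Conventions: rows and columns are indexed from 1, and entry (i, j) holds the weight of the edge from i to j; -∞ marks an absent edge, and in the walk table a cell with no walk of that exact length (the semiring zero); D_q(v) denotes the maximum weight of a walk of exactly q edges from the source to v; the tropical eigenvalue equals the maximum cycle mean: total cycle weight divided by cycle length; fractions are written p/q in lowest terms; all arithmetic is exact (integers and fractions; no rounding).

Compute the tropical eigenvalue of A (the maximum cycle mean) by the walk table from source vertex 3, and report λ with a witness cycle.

q=0: [-∞, -∞, 0]
q=1: [-∞, 2, -7]
q=2: [6, -5, -14]
q=3: [-1, 8, -12]
Optimal cycle mean attained by: cycle 1->2->1, total 2 + 4, length 2.
Answer: λ = 3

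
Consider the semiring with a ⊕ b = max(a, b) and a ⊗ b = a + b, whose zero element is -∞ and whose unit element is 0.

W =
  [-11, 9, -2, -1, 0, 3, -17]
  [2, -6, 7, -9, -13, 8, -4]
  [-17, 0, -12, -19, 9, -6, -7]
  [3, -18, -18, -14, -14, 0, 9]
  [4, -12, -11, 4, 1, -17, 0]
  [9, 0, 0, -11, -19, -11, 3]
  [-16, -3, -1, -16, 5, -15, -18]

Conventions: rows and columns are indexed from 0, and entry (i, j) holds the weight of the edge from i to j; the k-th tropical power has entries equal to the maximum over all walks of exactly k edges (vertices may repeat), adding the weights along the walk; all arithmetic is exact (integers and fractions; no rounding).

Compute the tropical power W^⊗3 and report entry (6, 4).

W^⊗2:
  [12, 3, 16, 4, 7, 17, 8]
  [17, 11, 8, 1, 16, 5, 11]
  [13, -3, 7, 13, 10, 8, 9]
  [9, 12, 8, 2, 14, 6, 3]
  [7, 13, 2, 5, 5, 7, 13]
  [2, 18, 7, 8, 9, 12, -2]
  [9, -1, 4, 9, 8, 5, 5]
W^⊗3:
  [26, 21, 17, 11, 25, 15, 20]
  [20, 26, 18, 20, 17, 20, 16]
  [17, 22, 11, 14, 16, 16, 22]
  [18, 18, 19, 18, 17, 20, 14]
  [16, 16, 20, 9, 18, 21, 14]
  [21, 12, 25, 13, 16, 26, 17]
  [14, 18, 7, 12, 13, 12, 18]
Key observation: the optimum is the walk 6->1->2->4, with weight (-3) + 7 + 9 = 13.
Optimal value attained by: walk 6->1->2->4.
Answer: (W^⊗3)[6][4] = 13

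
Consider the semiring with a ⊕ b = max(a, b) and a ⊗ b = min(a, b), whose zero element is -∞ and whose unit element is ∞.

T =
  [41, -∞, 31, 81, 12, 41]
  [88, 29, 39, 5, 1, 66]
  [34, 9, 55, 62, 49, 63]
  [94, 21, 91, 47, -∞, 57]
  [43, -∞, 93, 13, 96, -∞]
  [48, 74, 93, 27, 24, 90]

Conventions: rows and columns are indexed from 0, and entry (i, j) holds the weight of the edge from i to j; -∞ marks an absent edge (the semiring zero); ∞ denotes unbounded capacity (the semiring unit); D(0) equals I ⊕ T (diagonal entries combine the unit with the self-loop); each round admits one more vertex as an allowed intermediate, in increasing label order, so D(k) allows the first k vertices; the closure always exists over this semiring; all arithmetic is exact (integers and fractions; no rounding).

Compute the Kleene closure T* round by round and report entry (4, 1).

D(0):
  [∞, -∞, 31, 81, 12, 41]
  [88, ∞, 39, 5, 1, 66]
  [34, 9, ∞, 62, 49, 63]
  [94, 21, 91, ∞, -∞, 57]
  [43, -∞, 93, 13, ∞, -∞]
  [48, 74, 93, 27, 24, ∞]
D(1):
  [∞, -∞, 31, 81, 12, 41]
  [88, ∞, 39, 81, 12, 66]
  [34, 9, ∞, 62, 49, 63]
  [94, 21, 91, ∞, 12, 57]
  [43, -∞, 93, 43, ∞, 41]
  [48, 74, 93, 48, 24, ∞]
D(2):
  [∞, -∞, 31, 81, 12, 41]
  [88, ∞, 39, 81, 12, 66]
  [34, 9, ∞, 62, 49, 63]
  [94, 21, 91, ∞, 12, 57]
  [43, -∞, 93, 43, ∞, 41]
  [74, 74, 93, 74, 24, ∞]
D(3):
  [∞, 9, 31, 81, 31, 41]
  [88, ∞, 39, 81, 39, 66]
  [34, 9, ∞, 62, 49, 63]
  [94, 21, 91, ∞, 49, 63]
  [43, 9, 93, 62, ∞, 63]
  [74, 74, 93, 74, 49, ∞]
D(4):
  [∞, 21, 81, 81, 49, 63]
  [88, ∞, 81, 81, 49, 66]
  [62, 21, ∞, 62, 49, 63]
  [94, 21, 91, ∞, 49, 63]
  [62, 21, 93, 62, ∞, 63]
  [74, 74, 93, 74, 49, ∞]
D(5):
  [∞, 21, 81, 81, 49, 63]
  [88, ∞, 81, 81, 49, 66]
  [62, 21, ∞, 62, 49, 63]
  [94, 21, 91, ∞, 49, 63]
  [62, 21, 93, 62, ∞, 63]
  [74, 74, 93, 74, 49, ∞]
D(6):
  [∞, 63, 81, 81, 49, 63]
  [88, ∞, 81, 81, 49, 66]
  [63, 63, ∞, 63, 49, 63]
  [94, 63, 91, ∞, 49, 63]
  [63, 63, 93, 63, ∞, 63]
  [74, 74, 93, 74, 49, ∞]
Answer: T*[4][1] = 63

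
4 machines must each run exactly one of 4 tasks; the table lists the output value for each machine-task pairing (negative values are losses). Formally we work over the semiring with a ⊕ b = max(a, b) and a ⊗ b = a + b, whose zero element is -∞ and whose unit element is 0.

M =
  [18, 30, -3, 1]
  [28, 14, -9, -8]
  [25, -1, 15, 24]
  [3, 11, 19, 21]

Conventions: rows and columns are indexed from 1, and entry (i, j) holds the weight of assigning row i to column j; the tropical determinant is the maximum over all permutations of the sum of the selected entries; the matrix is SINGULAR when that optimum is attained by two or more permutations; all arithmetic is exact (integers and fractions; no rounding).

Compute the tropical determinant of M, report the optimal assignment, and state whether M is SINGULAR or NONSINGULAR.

σ = (1, 2, 3, 4): 18 + 14 + 15 + 21 = 68
σ = (1, 2, 4, 3): 18 + 14 + 24 + 19 = 75
σ = (1, 3, 2, 4): 18 + (-9) + (-1) + 21 = 29
σ = (1, 3, 4, 2): 18 + (-9) + 24 + 11 = 44
σ = (1, 4, 2, 3): 18 + (-8) + (-1) + 19 = 28
σ = (1, 4, 3, 2): 18 + (-8) + 15 + 11 = 36
σ = (2, 1, 3, 4): 30 + 28 + 15 + 21 = 94
σ = (2, 1, 4, 3): 30 + 28 + 24 + 19 = 101
σ = (2, 3, 1, 4): 30 + (-9) + 25 + 21 = 67
σ = (2, 3, 4, 1): 30 + (-9) + 24 + 3 = 48
σ = (2, 4, 1, 3): 30 + (-8) + 25 + 19 = 66
σ = (2, 4, 3, 1): 30 + (-8) + 15 + 3 = 40
σ = (3, 1, 2, 4): (-3) + 28 + (-1) + 21 = 45
σ = (3, 1, 4, 2): (-3) + 28 + 24 + 11 = 60
σ = (3, 2, 1, 4): (-3) + 14 + 25 + 21 = 57
σ = (3, 2, 4, 1): (-3) + 14 + 24 + 3 = 38
σ = (3, 4, 1, 2): (-3) + (-8) + 25 + 11 = 25
σ = (3, 4, 2, 1): (-3) + (-8) + (-1) + 3 = -9
σ = (4, 1, 2, 3): 1 + 28 + (-1) + 19 = 47
σ = (4, 1, 3, 2): 1 + 28 + 15 + 11 = 55
σ = (4, 2, 1, 3): 1 + 14 + 25 + 19 = 59
σ = (4, 2, 3, 1): 1 + 14 + 15 + 3 = 33
σ = (4, 3, 1, 2): 1 + (-9) + 25 + 11 = 28
σ = (4, 3, 2, 1): 1 + (-9) + (-1) + 3 = -6
Optimal value attained by: σ = (2, 1, 4, 3).
Answer: det⊕(M) = 101; verdict: NONSINGULAR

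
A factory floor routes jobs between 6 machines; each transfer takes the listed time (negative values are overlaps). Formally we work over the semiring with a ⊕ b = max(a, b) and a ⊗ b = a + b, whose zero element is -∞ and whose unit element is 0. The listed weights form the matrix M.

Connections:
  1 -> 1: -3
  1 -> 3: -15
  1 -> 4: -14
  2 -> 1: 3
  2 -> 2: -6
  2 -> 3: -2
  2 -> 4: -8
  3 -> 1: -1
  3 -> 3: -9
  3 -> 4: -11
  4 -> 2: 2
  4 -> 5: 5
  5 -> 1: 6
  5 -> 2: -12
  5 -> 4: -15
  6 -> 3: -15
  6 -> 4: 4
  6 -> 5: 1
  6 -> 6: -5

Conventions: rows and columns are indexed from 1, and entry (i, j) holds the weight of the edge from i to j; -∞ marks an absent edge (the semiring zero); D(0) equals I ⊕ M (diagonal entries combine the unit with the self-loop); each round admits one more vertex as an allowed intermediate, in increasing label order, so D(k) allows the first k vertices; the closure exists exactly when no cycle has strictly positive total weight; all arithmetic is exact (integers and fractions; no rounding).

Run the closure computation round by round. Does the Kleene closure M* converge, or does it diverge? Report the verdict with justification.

D(0):
  [0, -∞, -15, -14, -∞, -∞]
  [3, 0, -2, -8, -∞, -∞]
  [-1, -∞, 0, -11, -∞, -∞]
  [-∞, 2, -∞, 0, 5, -∞]
  [6, -12, -∞, -15, 0, -∞]
  [-∞, -∞, -15, 4, 1, 0]
D(1):
  [0, -∞, -15, -14, -∞, -∞]
  [3, 0, -2, -8, -∞, -∞]
  [-1, -∞, 0, -11, -∞, -∞]
  [-∞, 2, -∞, 0, 5, -∞]
  [6, -12, -9, -8, 0, -∞]
  [-∞, -∞, -15, 4, 1, 0]
D(2):
  [0, -∞, -15, -14, -∞, -∞]
  [3, 0, -2, -8, -∞, -∞]
  [-1, -∞, 0, -11, -∞, -∞]
  [5, 2, 0, 0, 5, -∞]
  [6, -12, -9, -8, 0, -∞]
  [-∞, -∞, -15, 4, 1, 0]
D(3):
  [0, -∞, -15, -14, -∞, -∞]
  [3, 0, -2, -8, -∞, -∞]
  [-1, -∞, 0, -11, -∞, -∞]
  [5, 2, 0, 0, 5, -∞]
  [6, -12, -9, -8, 0, -∞]
  [-16, -∞, -15, 4, 1, 0]
D(4):
  [0, -12, -14, -14, -9, -∞]
  [3, 0, -2, -8, -3, -∞]
  [-1, -9, 0, -11, -6, -∞]
  [5, 2, 0, 0, 5, -∞]
  [6, -6, -8, -8, 0, -∞]
  [9, 6, 4, 4, 9, 0]
D(5):
  [0, -12, -14, -14, -9, -∞]
  [3, 0, -2, -8, -3, -∞]
  [0, -9, 0, -11, -6, -∞]
  [11, 2, 0, 0, 5, -∞]
  [6, -6, -8, -8, 0, -∞]
  [15, 6, 4, 4, 9, 0]
D(6):
  [0, -12, -14, -14, -9, -∞]
  [3, 0, -2, -8, -3, -∞]
  [0, -9, 0, -11, -6, -∞]
  [11, 2, 0, 0, 5, -∞]
  [6, -6, -8, -8, 0, -∞]
  [15, 6, 4, 4, 9, 0]
Key observation: every diagonal entry stays at the unit through all rounds, so no improving cycle exists.
Answer: CONVERGES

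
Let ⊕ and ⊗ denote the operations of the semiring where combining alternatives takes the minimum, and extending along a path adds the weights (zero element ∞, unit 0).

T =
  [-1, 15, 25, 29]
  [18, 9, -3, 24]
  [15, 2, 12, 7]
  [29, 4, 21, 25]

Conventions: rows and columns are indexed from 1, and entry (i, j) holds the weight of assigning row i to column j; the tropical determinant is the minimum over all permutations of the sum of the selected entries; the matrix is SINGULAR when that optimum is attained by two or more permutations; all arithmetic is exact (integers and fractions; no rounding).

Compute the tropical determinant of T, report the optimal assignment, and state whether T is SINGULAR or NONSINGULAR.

σ = (1, 2, 3, 4): (-1) + 9 + 12 + 25 = 45
σ = (1, 2, 4, 3): (-1) + 9 + 7 + 21 = 36
σ = (1, 3, 2, 4): (-1) + (-3) + 2 + 25 = 23
σ = (1, 3, 4, 2): (-1) + (-3) + 7 + 4 = 7
σ = (1, 4, 2, 3): (-1) + 24 + 2 + 21 = 46
σ = (1, 4, 3, 2): (-1) + 24 + 12 + 4 = 39
σ = (2, 1, 3, 4): 15 + 18 + 12 + 25 = 70
σ = (2, 1, 4, 3): 15 + 18 + 7 + 21 = 61
σ = (2, 3, 1, 4): 15 + (-3) + 15 + 25 = 52
σ = (2, 3, 4, 1): 15 + (-3) + 7 + 29 = 48
σ = (2, 4, 1, 3): 15 + 24 + 15 + 21 = 75
σ = (2, 4, 3, 1): 15 + 24 + 12 + 29 = 80
σ = (3, 1, 2, 4): 25 + 18 + 2 + 25 = 70
σ = (3, 1, 4, 2): 25 + 18 + 7 + 4 = 54
σ = (3, 2, 1, 4): 25 + 9 + 15 + 25 = 74
σ = (3, 2, 4, 1): 25 + 9 + 7 + 29 = 70
σ = (3, 4, 1, 2): 25 + 24 + 15 + 4 = 68
σ = (3, 4, 2, 1): 25 + 24 + 2 + 29 = 80
σ = (4, 1, 2, 3): 29 + 18 + 2 + 21 = 70
σ = (4, 1, 3, 2): 29 + 18 + 12 + 4 = 63
σ = (4, 2, 1, 3): 29 + 9 + 15 + 21 = 74
σ = (4, 2, 3, 1): 29 + 9 + 12 + 29 = 79
σ = (4, 3, 1, 2): 29 + (-3) + 15 + 4 = 45
σ = (4, 3, 2, 1): 29 + (-3) + 2 + 29 = 57
Optimal value attained by: σ = (1, 3, 4, 2).
Answer: det⊕(T) = 7; verdict: NONSINGULAR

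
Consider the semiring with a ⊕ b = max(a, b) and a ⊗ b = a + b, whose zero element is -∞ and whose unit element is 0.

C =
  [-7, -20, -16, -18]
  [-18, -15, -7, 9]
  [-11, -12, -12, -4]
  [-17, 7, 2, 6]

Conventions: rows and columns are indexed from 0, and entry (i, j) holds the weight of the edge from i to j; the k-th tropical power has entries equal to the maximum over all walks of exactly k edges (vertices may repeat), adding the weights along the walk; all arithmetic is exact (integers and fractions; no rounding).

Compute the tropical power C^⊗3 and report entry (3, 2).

C^⊗2:
  [-14, -11, -16, -11]
  [-8, 16, 11, 15]
  [-18, 3, -2, 2]
  [-9, 13, 8, 16]
C^⊗3:
  [-21, -4, -9, -2]
  [0, 22, 17, 25]
  [-13, 9, 4, 12]
  [-1, 23, 18, 22]
Key observation: the optimum is the walk 3->1->3->2, with weight 7 + 9 + 2 = 18.
Optimal value attained by: walk 3->1->3->2.
Answer: (C^⊗3)[3][2] = 18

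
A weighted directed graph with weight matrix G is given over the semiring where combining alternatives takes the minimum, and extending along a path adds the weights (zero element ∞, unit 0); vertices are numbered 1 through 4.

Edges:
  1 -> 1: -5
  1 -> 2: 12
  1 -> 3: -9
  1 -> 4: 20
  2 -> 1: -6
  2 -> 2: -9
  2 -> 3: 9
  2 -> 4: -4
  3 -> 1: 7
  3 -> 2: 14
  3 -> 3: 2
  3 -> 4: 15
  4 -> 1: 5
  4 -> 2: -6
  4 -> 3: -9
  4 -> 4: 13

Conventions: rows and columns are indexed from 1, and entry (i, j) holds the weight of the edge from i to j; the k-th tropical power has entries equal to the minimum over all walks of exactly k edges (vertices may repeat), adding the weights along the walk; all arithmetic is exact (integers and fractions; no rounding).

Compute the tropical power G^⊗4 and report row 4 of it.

G^⊗2:
  [-10, 3, -14, 6]
  [-15, -18, -15, -13]
  [2, 5, -2, 10]
  [-12, -15, -7, -10]
G^⊗3:
  [-15, -6, -19, -1]
  [-24, -27, -24, -22]
  [-3, -4, -7, 1]
  [-21, -24, -21, -19]
G^⊗4:
  [-20, -15, -24, -10]
  [-33, -36, -33, -31]
  [-10, -13, -12, -8]
  [-30, -33, -30, -28]
Answer: row 4 of G^⊗4 = [-30, -33, -30, -28]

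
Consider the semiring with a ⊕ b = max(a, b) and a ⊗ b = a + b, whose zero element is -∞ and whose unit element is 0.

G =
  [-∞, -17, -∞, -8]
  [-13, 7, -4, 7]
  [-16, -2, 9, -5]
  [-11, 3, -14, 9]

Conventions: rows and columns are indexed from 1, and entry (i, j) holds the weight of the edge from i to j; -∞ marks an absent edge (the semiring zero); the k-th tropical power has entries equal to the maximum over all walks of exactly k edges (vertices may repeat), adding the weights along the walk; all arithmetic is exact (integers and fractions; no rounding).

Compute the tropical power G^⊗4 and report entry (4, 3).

G^⊗2:
  [-19, -5, -21, 1]
  [-4, 14, 5, 16]
  [-7, 7, 18, 5]
  [-2, 12, -1, 18]
G^⊗3:
  [-10, 4, -9, 10]
  [5, 21, 14, 25]
  [2, 16, 27, 14]
  [7, 21, 8, 27]
G^⊗4:
  [-1, 13, 0, 19]
  [14, 28, 23, 34]
  [11, 25, 36, 23]
  [16, 30, 17, 36]
Key observation: the optimum is the walk 4->2->3->3->3, with weight 3 + (-4) + 9 + 9 = 17.
Optimal value attained by: walk 4->2->3->3->3.
Answer: (G^⊗4)[4][3] = 17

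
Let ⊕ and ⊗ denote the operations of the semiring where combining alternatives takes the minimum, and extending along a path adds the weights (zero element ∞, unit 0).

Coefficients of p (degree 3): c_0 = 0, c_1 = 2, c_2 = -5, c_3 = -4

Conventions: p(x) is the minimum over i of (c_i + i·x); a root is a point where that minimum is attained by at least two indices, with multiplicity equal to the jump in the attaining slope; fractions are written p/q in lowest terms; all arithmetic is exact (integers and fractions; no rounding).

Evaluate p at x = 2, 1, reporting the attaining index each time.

p(2) = min(0+0·2=0, 2+1·2=4, -5+2·2=-1, -4+3·2=2) = -1 (attained by i=2)
p(1) = min(0+0·1=0, 2+1·1=3, -5+2·1=-3, -4+3·1=-1) = -3 (attained by i=2)
Answer: p(2) = -1; p(1) = -3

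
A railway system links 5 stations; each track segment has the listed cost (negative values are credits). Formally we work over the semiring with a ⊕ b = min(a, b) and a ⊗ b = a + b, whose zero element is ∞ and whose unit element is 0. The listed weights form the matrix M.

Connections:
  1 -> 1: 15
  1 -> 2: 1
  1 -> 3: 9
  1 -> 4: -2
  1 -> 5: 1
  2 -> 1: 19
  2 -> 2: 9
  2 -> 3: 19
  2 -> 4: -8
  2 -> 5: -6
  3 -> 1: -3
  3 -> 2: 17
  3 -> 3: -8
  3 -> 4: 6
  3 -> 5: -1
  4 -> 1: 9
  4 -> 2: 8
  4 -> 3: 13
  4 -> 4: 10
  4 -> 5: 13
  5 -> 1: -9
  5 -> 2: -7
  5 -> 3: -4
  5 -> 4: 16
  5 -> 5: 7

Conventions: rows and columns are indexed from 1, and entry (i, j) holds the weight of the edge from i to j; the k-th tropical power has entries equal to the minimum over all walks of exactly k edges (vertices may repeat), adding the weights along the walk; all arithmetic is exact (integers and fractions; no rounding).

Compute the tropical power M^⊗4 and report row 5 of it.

M^⊗2:
  [-8, -6, -3, -7, -5]
  [-15, -13, -10, 1, 1]
  [-11, -8, -16, -5, -9]
  [4, 6, 5, 0, 2]
  [-7, -8, -12, -15, -13]
M^⊗3:
  [-14, -12, -11, -14, -12]
  [-13, -14, -18, -21, -19]
  [-19, -16, -24, -16, -17]
  [-7, -5, -3, -2, 0]
  [-22, -20, -20, -16, -14]
M^⊗4:
  [-21, -19, -19, -20, -18]
  [-28, -26, -26, -22, -20]
  [-27, -24, -32, -24, -25]
  [-9, -7, -11, -13, -11]
  [-23, -21, -28, -28, -26]
Answer: row 5 of M^⊗4 = [-23, -21, -28, -28, -26]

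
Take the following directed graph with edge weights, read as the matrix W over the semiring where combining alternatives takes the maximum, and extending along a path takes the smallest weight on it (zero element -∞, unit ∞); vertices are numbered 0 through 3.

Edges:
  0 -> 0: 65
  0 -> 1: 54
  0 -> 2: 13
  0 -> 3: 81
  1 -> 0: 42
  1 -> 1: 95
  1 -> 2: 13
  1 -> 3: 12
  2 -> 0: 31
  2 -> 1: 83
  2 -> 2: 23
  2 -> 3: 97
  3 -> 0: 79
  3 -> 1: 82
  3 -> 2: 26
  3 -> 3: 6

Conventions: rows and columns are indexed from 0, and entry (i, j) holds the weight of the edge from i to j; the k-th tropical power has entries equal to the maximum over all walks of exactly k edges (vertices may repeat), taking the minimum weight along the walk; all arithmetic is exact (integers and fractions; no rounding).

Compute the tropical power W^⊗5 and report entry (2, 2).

W^⊗2:
  [79, 81, 26, 65]
  [42, 95, 13, 42]
  [79, 83, 26, 31]
  [65, 82, 23, 79]
W^⊗3:
  [65, 81, 26, 79]
  [42, 95, 26, 42]
  [65, 83, 26, 79]
  [79, 82, 26, 65]
W^⊗4:
  [79, 81, 26, 65]
  [42, 95, 26, 42]
  [79, 83, 26, 65]
  [65, 82, 26, 79]
W^⊗5:
  [65, 81, 26, 79]
  [42, 95, 26, 42]
  [65, 83, 26, 79]
  [79, 82, 26, 65]
Key observation: the optimum is the walk 2->0->0->0->3->2, with weight 31 min 65 min 65 min 81 min 26 = 26.
Optimal value attained by: walk 2->0->0->0->3->2.
Answer: (W^⊗5)[2][2] = 26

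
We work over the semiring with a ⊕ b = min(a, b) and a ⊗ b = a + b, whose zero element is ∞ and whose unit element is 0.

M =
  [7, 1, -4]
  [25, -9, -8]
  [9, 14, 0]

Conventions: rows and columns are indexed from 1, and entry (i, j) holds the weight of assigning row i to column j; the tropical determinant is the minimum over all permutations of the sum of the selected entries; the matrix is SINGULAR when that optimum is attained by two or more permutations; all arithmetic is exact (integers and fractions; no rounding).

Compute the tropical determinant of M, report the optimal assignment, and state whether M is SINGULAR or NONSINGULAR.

σ = (1, 2, 3): 7 + (-9) + 0 = -2
σ = (1, 3, 2): 7 + (-8) + 14 = 13
σ = (2, 1, 3): 1 + 25 + 0 = 26
σ = (2, 3, 1): 1 + (-8) + 9 = 2
σ = (3, 1, 2): (-4) + 25 + 14 = 35
σ = (3, 2, 1): (-4) + (-9) + 9 = -4
Optimal value attained by: σ = (3, 2, 1).
Answer: det⊕(M) = -4; verdict: NONSINGULAR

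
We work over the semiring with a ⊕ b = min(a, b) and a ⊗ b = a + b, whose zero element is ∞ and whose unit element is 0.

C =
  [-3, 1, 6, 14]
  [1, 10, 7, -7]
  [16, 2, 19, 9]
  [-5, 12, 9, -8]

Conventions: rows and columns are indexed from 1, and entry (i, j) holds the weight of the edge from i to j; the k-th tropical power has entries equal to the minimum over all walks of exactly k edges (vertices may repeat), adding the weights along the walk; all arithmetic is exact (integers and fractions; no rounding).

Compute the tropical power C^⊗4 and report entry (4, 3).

C^⊗2:
  [-6, -2, 3, -6]
  [-12, 2, 2, -15]
  [3, 12, 9, -5]
  [-13, -4, 1, -16]
C^⊗3:
  [-11, -5, 0, -14]
  [-20, -11, -6, -23]
  [-10, 4, 4, -13]
  [-21, -12, -7, -24]
C^⊗4:
  [-19, -10, -5, -22]
  [-28, -19, -14, -31]
  [-18, -9, -4, -21]
  [-29, -20, -15, -32]
Key observation: the optimum is the walk 4->4->4->1->3, with weight (-8) + (-8) + (-5) + 6 = -15.
Optimal value attained by: walk 4->4->4->1->3.
Answer: (C^⊗4)[4][3] = -15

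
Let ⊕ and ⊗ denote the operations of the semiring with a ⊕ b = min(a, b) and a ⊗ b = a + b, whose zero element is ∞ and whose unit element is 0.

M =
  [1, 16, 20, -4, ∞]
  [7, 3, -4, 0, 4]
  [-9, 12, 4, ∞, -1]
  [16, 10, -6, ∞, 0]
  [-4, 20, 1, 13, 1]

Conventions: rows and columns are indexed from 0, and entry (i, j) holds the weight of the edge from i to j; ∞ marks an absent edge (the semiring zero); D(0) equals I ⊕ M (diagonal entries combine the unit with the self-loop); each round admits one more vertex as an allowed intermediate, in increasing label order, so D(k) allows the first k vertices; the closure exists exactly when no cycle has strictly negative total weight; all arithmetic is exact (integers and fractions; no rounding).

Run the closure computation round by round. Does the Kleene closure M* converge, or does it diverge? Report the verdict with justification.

D(0):
  [0, 16, 20, -4, ∞]
  [7, 0, -4, 0, 4]
  [-9, 12, 0, ∞, -1]
  [16, 10, -6, 0, 0]
  [-4, 20, 1, 13, 0]
D(1):
  [0, 16, 20, -4, ∞]
  [7, 0, -4, 0, 4]
  [-9, 7, 0, -13, -1]
  [16, 10, -6, 0, 0]
  [-4, 12, 1, -8, 0]
D(2):
  [0, 16, 12, -4, 20]
  [7, 0, -4, 0, 4]
  [-9, 7, 0, -13, -1]
  [16, 10, -6, 0, 0]
  [-4, 12, 1, -8, 0]
Detection: at round 3, diagonal entry (3, 3) turns strictly negative.
Key observation: the cycle 3->1->2->0->3 has total weight 10 + (-4) + (-9) + (-4), which is strictly negative.
Answer: DIVERGES — negative cycle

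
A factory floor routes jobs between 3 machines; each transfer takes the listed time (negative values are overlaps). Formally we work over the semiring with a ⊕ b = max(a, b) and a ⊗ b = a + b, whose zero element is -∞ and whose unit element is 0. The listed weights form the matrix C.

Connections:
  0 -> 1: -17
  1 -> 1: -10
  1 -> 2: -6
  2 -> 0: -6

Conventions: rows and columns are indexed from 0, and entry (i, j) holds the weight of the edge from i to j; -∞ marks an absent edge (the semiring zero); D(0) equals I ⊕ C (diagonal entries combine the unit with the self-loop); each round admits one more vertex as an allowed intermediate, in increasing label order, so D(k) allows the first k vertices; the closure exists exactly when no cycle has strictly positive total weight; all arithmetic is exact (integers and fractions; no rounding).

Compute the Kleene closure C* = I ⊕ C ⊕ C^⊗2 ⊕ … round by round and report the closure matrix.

D(0):
  [0, -17, -∞]
  [-∞, 0, -6]
  [-6, -∞, 0]
D(1):
  [0, -17, -∞]
  [-∞, 0, -6]
  [-6, -23, 0]
D(2):
  [0, -17, -23]
  [-∞, 0, -6]
  [-6, -23, 0]
D(3):
  [0, -17, -23]
  [-12, 0, -6]
  [-6, -23, 0]
Answer: C* = [[0, -17, -23], [-12, 0, -6], [-6, -23, 0]]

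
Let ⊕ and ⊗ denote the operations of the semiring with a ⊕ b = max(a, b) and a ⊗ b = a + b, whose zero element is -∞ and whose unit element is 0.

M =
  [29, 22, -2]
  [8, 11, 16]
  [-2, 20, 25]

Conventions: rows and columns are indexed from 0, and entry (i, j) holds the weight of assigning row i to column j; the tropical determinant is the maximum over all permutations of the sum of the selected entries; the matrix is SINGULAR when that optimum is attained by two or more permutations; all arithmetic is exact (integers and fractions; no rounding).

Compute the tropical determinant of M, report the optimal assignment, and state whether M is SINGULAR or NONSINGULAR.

σ = (0, 1, 2): 29 + 11 + 25 = 65
σ = (0, 2, 1): 29 + 16 + 20 = 65
σ = (1, 0, 2): 22 + 8 + 25 = 55
σ = (1, 2, 0): 22 + 16 + (-2) = 36
σ = (2, 0, 1): (-2) + 8 + 20 = 26
σ = (2, 1, 0): (-2) + 11 + (-2) = 7
Optimal value attained by: σ = (0, 1, 2).
Answer: det⊕(M) = 65; verdict: SINGULAR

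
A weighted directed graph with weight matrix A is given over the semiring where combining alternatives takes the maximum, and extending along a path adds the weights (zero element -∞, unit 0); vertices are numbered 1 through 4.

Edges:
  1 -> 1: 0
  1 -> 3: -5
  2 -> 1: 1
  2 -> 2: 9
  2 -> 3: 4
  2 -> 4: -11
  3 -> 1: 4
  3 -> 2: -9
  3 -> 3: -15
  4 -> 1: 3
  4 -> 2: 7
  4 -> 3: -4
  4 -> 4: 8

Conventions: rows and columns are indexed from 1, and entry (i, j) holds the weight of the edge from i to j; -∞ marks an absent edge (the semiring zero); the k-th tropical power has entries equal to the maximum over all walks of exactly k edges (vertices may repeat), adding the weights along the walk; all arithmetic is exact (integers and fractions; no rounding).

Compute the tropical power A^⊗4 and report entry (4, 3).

A^⊗2:
  [0, -14, -5, -∞]
  [10, 18, 13, -2]
  [4, 0, -1, -20]
  [11, 16, 11, 16]
A^⊗3:
  [0, -5, -5, -25]
  [19, 27, 22, 7]
  [4, 9, 4, -11]
  [19, 25, 20, 24]
A^⊗4:
  [0, 4, -1, -16]
  [28, 36, 31, 16]
  [10, 18, 13, -2]
  [27, 34, 29, 32]
Key observation: the optimum is the walk 4->2->2->2->3, with weight 7 + 9 + 9 + 4 = 29.
Optimal value attained by: walk 4->2->2->2->3.
Answer: (A^⊗4)[4][3] = 29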